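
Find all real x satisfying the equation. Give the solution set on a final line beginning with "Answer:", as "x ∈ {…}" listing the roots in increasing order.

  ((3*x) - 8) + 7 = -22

Step 1. [((3*x) - 8) + 7 = -22] 7 comes off first (subtract 7), so sub: (3*x) - 8 = -29.
Step 2. [(3*x) - 8 = -29] peel the -8: add 8 from each side, so sub: 3*x = -21.
Step 3. [3*x = -21] 3 out front; divide by 3 ⇒ div: x = -7.

Answer: x ∈ {-7}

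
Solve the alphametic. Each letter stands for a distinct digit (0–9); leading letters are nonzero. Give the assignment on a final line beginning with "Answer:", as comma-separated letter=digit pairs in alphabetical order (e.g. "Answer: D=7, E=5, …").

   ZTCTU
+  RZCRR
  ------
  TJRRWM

Step 1. [T] the sum has 6 digits but both addends have 5; that extra leading digit T is the final carry, namely 1, so T=1.
Step 2. [col 1: U + R ≡ M (mod 10)] no forcing yet in column 1 (carry-in 0); M=9 is free and consistent — try it ⇒ M=9.
Step 3. [col 1: U + R ≡ M (mod 10)] no forcing yet in column 1 (carry-in 0); U=3 is free and consistent — try it ⇒ U=3.
Step 4. [col 1: U + R ≡ M (mod 10)] column 1 reads U+R+carry(0)=M with U=3, M=9; with digits 1,3,9 already taken and all letters distinct, the only value for R is 6 ⇒ R=6.
Step 5. [col 2: T + R ≡ W (mod 10)] from column 2 (T=1, R=6, carry-in 0, digits 1,3,6,9 already taken and all letters distinct): W must equal 7. So W=7.
Step 6. [col 3: C + C ≡ R (mod 10)] column 3: given R=6, carry-in 0, and digits 1,3,6,7,9 already taken and all letters distinct, C+C≡R (mod 10) forces C=8 ⇒ C=8.
Step 7. [col 4: T + Z ≡ R (mod 10)] column 4 reads T+Z+carry(1)=R with T=1, R=6; with digits 1,3,6,7,8,9 already taken and all letters distinct, the only value for Z is 4. So Z=4.
Step 8. [col 5: Z + R ≡ J (mod 10)] from column 5 (Z=4, R=6, carry-in 0, digits 1,3,4,6,7,8,9 already taken and all letters distinct): J must equal 0, so J=0.

Answer: C=8, J=0, M=9, R=6, T=1, U=3, W=7, Z=4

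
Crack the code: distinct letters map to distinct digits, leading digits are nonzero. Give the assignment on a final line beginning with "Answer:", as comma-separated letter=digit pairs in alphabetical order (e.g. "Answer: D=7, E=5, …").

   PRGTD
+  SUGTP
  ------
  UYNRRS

Step 1. [U] the sum has 6 digits but both addends have 5; that extra leading digit U is the final carry, namely 1. So U=1.
Step 2. [col 1: D + P ≡ S (mod 10)] column 1 (D + P ≡ S (mod 10), carry-in 0) doesn't pin S yet; pick S=7 and continue ⇒ S=7.
Step 3. [col 1: D + P ≡ S (mod 10)] no forcing yet in column 1 (carry-in 0); D=2 is free and consistent — try it, so D=2.
Step 4. [col 1: D + P ≡ S (mod 10)] in column 1 we have D+P≡S with carry-in 0; given D=2, S=7 and digits 1,2,7 already taken and all letters distinct, that pins P to 5 ⇒ P=5.
Step 5. [col 2: T + T ≡ R (mod 10)] column 2 (T + T ≡ R (mod 10), carry-in 0) doesn't pin R yet; pick R=8 and continue. So R=8.
Step 6. [col 2: T + T ≡ R (mod 10)] no forcing yet in column 2 (carry-in 0); T=4 is free and consistent — try it, so T=4.
Step 7. [col 3: G + G ≡ R (mod 10)] column 3: given R=8, carry-in 0, and digits 1,2,4,5,7,8 already taken and all letters distinct, G+G≡R (mod 10) forces G=9. So G=9.
Step 8. [col 4: R + U ≡ N (mod 10)] column 4: given R=8, U=1, carry-in 1, and digits 1,2,4,5,7,8,9 already taken and all letters distinct, R+U≡N (mod 10) forces N=0. So N=0.
Step 9. [col 5: P + S ≡ Y (mod 10)] column 5 reads P+S+carry(1)=Y with P=5, S=7; with digits 0,1,2,4,5,7,8,9 already taken and all letters distinct, the only value for Y is 3. So Y=3.

Answer: D=2, G=9, N=0, P=5, R=8, S=7, T=4, U=1, Y=3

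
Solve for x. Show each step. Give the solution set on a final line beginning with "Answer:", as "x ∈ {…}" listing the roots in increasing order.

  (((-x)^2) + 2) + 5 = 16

Step 1. [(((-x)^2) + 2) + 5 = 16] the outer +5 inverts by subtracting 5, so sub: ((-x)^2) + 2 = 11.
Step 2. [((-x)^2) + 2 = 11] the outer +2 inverts by subtracting 2 ⇒ sub: (-x)^2 = 9.
Step 3. [(-x)^2 = 9] LHS squared, RHS 9 ≥ 0: apply √ (±) ⇒ sqrt: -x = 3 or -3.
Step 4. [-x = 3 or -3] flip signs both sides ⇒ neg: x = -3 or 3.

Answer: x ∈ {-3, 3}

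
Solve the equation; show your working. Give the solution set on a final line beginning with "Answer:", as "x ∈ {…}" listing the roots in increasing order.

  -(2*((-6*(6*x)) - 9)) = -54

Step 1. [-(2*((-6*(6*x)) - 9)) = -54] LHS negated; negate both sides, so neg: 2*((-6*(6*x)) - 9) = 54.
Step 2. [2*((-6*(6*x)) - 9) = 54] 2·(inner) — divide through by 2, so div: (-6*(6*x)) - 9 = 27.
Step 3. [(-6*(6*x)) - 9 = 27] the outer -9 inverts by adding 9. So sub: -6*(6*x) = 36.
Step 4. [-6*(6*x) = 36] LHS = -6·(…); ÷-6 both sides, so div: 6*x = -6.
Step 5. [6*x = -6] 6 out front; divide by 6. So div: x = -1.

Answer: x ∈ {-1}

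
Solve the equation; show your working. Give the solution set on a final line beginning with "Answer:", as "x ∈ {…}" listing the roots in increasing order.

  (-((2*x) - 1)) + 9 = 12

Step 1. [(-((2*x) - 1)) + 9 = 12] 9 comes off first (subtract 9). So sub: -((2*x) - 1) = 3.
Step 2. [-((2*x) - 1) = 3] leading − — multiply by −1. So neg: (2*x) - 1 = -3.
Step 3. [(2*x) - 1 = -3] the outer -1 inverts by adding 1. So sub: 2*x = -2.
Step 4. [2*x = -2] LHS = 2·(…); ÷2 both sides. So div: x = -1.

Answer: x ∈ {-1}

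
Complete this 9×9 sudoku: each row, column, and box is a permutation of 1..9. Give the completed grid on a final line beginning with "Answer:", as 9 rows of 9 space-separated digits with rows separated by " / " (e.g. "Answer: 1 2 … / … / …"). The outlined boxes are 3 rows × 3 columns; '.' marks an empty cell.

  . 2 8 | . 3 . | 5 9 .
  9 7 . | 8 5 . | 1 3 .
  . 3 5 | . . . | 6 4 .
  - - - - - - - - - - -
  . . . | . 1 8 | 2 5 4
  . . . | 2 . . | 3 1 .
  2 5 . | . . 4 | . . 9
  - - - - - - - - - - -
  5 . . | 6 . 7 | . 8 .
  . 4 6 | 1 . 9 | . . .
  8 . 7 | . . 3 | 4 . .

Step 1. [r9c5∈{2}] r9c5's peers cover all but 2, so r9c5=2.
Step 2. [r9c2∈{1,9}] in row 9, 9 fits only at r9c2. So r9c2=9.
Step 3. [r1c1∈{1,4,6}] in box 1, 6 fits only at r1c1. So r1c1=6.
Step 4. [r2c9∈{2}] r2c9 has the single candidate 2 ⇒ r2c9=2.
Step 5. [r1c9∈{7}] nothing but 7 survives at r1c9 ⇒ r1c9=7.
Step 6. [r9c9∈{1,5,6}] 1 has one home in row 9: r9c9 ⇒ r9c9=1.
Step 7. [r5c9∈{6,8}] 6 has one home in col 9: r5c9. So r5c9=6.
Step 8. [r6c8∈{7}] r6c8 is down to just 7 ⇒ r6c8=7.
Step 9. [r8c1∈{3}] r8c1's peers cover all but 3, so r8c1=3.
Step 10. [r5c1∈{4,7}] across col 1, 4 lands solely at r5c1 ⇒ r5c1=4.
Step 11. [r5c5∈{7,9}] 7 has one home in row 5: r5c5, so r5c5=7.
Step 12. [r4c4∈{3,9}] across box 5, 9 lands solely at r4c4. So r4c4=9.
Step 13. [r6c3∈{1,3}] r6c3 is the only open cell in row 6 admitting 1, so r6c3=1.
Step 14. [r1c6∈{1}] r1c6's peers cover all but 1. So r1c6=1.
Step 15. [r3c6∈{2}] r3c6 is down to just 2. So r3c6=2.
Step 16. [r8c5∈{8}] r8c5 is down to just 8, so r8c5=8.
Step 17. [r7c7∈{9}] only 9 remains possible at r7c7. So r7c7=9.
Step 18. [r7c9∈{3}] r7c9 is down to just 3. So r7c9=3.
Step 19. [r3c5∈{9}] r3c5 is down to just 9 ⇒ r3c5=9.
Step 20. [r9c8∈{6}] r9c8's peers cover all but 6, so r9c8=6.
Step 21. [r2c6∈{6}] nothing but 6 survives at r2c6, so r2c6=6.
Step 22. [r8c9∈{5}] r8c9 has the single candidate 5. So r8c9=5.
Step 23. [r7c3∈{2}] only 2 remains possible at r7c3. So r7c3=2.
Step 24. [r7c2∈{1}] r7c2's peers cover all but 1. So r7c2=1.
Step 25. [r8c7∈{7}] r8c7 has the single candidate 7 ⇒ r8c7=7.
Step 26. [r5c2∈{8}] r5c2's peers cover all but 8. So r5c2=8.
Step 27. [r5c6∈{5}] nothing but 5 survives at r5c6. So r5c6=5.
Step 28. [r6c4∈{3}] nothing but 3 survives at r6c4. So r6c4=3.
Step 29. [r1c4∈{4}] r1c4 is down to just 4, so r1c4=4.
Step 30. [r3c4∈{7}] only 7 remains possible at r3c4 ⇒ r3c4=7.
Step 31. [r4c2∈{6}] r4c2 is down to just 6, so r4c2=6.
Step 32. [r3c1∈{1}] r3c1's peers cover all but 1 ⇒ r3c1=1.
Step 33. [r5c3∈{9}] nothing but 9 survives at r5c3, so r5c3=9.
Step 34. [r2c3∈{4}] r2c3 has the single candidate 4. So r2c3=4.
Step 35. [r4c3∈{3}] r4c3 has the single candidate 3. So r4c3=3.
Step 36. [r8c8∈{2}] r8c8 has the single candidate 2. So r8c8=2.
Step 37. [r7c5∈{4}] nothing but 4 survives at r7c5. So r7c5=4.
Step 38. [r3c9∈{8}] nothing but 8 survives at r3c9 ⇒ r3c9=8.
Step 39. [r6c5∈{6}] r6c5 has the single candidate 6. So r6c5=6.
Step 40. [r4c1∈{7}] nothing but 7 survives at r4c1, so r4c1=7.
Step 41. [r9c4∈{5}] r9c4 is down to just 5. So r9c4=5.
Step 42. [r6c7∈{8}] r6c7 has the single candidate 8. So r6c7=8.

Answer: 6 2 8 4 3 1 5 9 7 / 9 7 4 8 5 6 1 3 2 / 1 3 5 7 9 2 6 4 8 / 7 6 3 9 1 8 2 5 4 / 4 8 9 2 7 5 3 1 6 / 2 5 1 3 6 4 8 7 9 / 5 1 2 6 4 7 9 8 3 / 3 4 6 1 8 9 7 2 5 / 8 9 7 5 2 3 4 6 1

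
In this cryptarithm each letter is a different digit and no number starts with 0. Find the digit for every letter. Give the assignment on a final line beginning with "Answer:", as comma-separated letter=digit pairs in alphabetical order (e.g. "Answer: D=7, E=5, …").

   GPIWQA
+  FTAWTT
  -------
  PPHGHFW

Step 1. [col 1: A + T ≡ W (mod 10)] column 1 (A + T ≡ W (mod 10), carry-in 0) doesn't pin A yet; pick A=3 and continue. So A=3.
Step 2. [col 1: A + T ≡ W (mod 10)] no forcing yet in column 1 (carry-in 0); T=5 is free and consistent — try it, so T=5.
Step 3. [P] P is the leading digit of a 7-digit sum of two 6-digit numbers; the final carry is exactly 1 ⇒ P=1.
Step 4. [col 1: A + T ≡ W (mod 10)] column 1: given A=3, T=5, carry-in 0, and digits 1,3,5 already taken and all letters distinct, A+T≡W (mod 10) forces W=8, so W=8.
Step 5. [col 2: Q + T ≡ F (mod 10)] several values work for Q in column 2 (Q + T ≡ F (mod 10), carry-in 0); try Q=2, so Q=2.
Step 6. [col 2: Q + T ≡ F (mod 10)] column 2 reads Q+T+carry(0)=F with Q=2, T=5; with digits 1,2,3,5,8 already taken and all letters distinct, the only value for F is 7. So F=7.
Step 7. [col 3: W + W ≡ H (mod 10)] in column 3 we have W+W≡H with carry-in 0; given W=8 and digits 1,2,3,5,7,8 already taken and all letters distinct, that pins H to 6. So H=6.
Step 8. [col 4: I + A ≡ G (mod 10)] from column 4 (A=3, carry-in 1, digits 1,2,3,5,6,7,8 already taken and all letters distinct): I must equal 0, so I=0.
Step 9. [col 4: I + A ≡ G (mod 10)] column 4 reads I+A+carry(1)=G with I=0, A=3; with digits 0,1,2,3,5,6,7,8 already taken and all letters distinct, the only value for G is 4, so G=4.

Answer: A=3, F=7, G=4, H=6, I=0, P=1, Q=2, T=5, W=8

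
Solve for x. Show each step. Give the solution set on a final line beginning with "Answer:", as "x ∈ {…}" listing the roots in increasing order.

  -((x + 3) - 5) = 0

Step 1. [-((x + 3) - 5) = 0] leading − — multiply by −1. So neg: (x + 3) - 5 = 0.
Step 2. [(x + 3) - 5 = 0] -5 is outermost — add 5 both sides, so sub: x + 3 = 5.
Step 3. [x + 3 = 5] +3 is outermost — subtract 3 both sides ⇒ sub: x = 2.

Answer: x ∈ {2}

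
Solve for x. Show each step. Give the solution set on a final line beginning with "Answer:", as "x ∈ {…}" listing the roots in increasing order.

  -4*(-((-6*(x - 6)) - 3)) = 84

Step 1. [-4*(-((-6*(x - 6)) - 3)) = 84] divide by the outer -4 ⇒ div: -((-6*(x - 6)) - 3) = -21.
Step 2. [-((-6*(x - 6)) - 3) = -21] LHS negated; negate both sides, so neg: (-6*(x - 6)) - 3 = 21.
Step 3. [(-6*(x - 6)) - 3 = 21] add 3: x sits inside (… - 3) ⇒ sub: -6*(x - 6) = 24.
Step 4. [-6*(x - 6) = 24] -6 out front; divide by -6 ⇒ div: x - 6 = -4.
Step 5. [x - 6 = -4] add 6: x sits inside (… - 6) ⇒ sub: x = 2.

Answer: x ∈ {2}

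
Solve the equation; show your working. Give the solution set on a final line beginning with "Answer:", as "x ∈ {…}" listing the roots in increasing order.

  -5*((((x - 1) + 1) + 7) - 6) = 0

Step 1. [-5*((((x - 1) + 1) + 7) - 6) = 0] divide by the outer -5. So div: (((x - 1) + 1) + 7) - 6 = 0.
Step 2. [(((x - 1) + 1) + 7) - 6 = 0] add 6: x sits inside (… - 6), so sub: ((x - 1) + 1) + 7 = 6.
Step 3. [((x - 1) + 1) + 7 = 6] the outer +7 inverts by subtracting 7. So sub: (x - 1) + 1 = -1.
Step 4. [(x - 1) + 1 = -1] the outer +1 inverts by subtracting 1. So sub: x - 1 = -2.
Step 5. [x - 1 = -2] peel the -1: add 1 from each side, so sub: x = -1.

Answer: x ∈ {-1}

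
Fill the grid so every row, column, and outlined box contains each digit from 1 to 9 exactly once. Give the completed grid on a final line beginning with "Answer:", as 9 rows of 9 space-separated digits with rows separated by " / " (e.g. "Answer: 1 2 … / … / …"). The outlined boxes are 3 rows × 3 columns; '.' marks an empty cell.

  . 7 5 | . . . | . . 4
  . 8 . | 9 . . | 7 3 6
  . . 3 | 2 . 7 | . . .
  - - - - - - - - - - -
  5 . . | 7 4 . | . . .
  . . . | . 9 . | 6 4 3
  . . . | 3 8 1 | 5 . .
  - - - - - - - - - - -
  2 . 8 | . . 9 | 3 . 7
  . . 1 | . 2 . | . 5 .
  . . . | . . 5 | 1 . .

Step 1. [r8c1∈{3,4,6,7,9}] row 8 places 7 nowhere but r8c1. So r8c1=7.
Step 2. [r9c1∈{3,4,6,9}] r9c1 is the only open cell in col 1 admitting 3. So r9c1=3.
Step 3. [r4c6∈{2,6}] box 5 places 6 nowhere but r4c6 ⇒ r4c6=6.
Step 4. [r8c7∈{4,8,9}] r8c7 is the only open cell in col 7 admitting 4. So r8c7=4.
Step 5. [r3c9∈{1,5,8,9}] 5 has one home in col 9: r3c9. So r3c9=5.
Step 6. [r4c9∈{1,2,8,9}] 1 has one home in col 9: r4c9, so r4c9=1.
Step 7. [r2c3∈{2,4}] row 2 places 2 nowhere but r2c3 ⇒ r2c3=2.
Step 8. [r4c3∈{9}] r4c3's peers cover all but 9, so r4c3=9.
Step 9. [r7c8∈{6}] r7c8's peers cover all but 6, so r7c8=6.
Step 10. [r7c5∈{1}] only 1 remains possible at r7c5, so r7c5=1.
Step 11. [r3c5∈{6}] r3c5 is down to just 6 ⇒ r3c5=6.
Step 12. [r2c1∈{1,4}] 1 has one home in row 2: r2c1. So r2c1=1.
Step 13. [r6c8∈{2,7,9}] 7 has one home in col 8: r6c8. So r6c8=7.
Step 14. [r6c9∈{2,9}] 9 has one home in row 6: r6c9. So r6c9=9.
Step 15. [r9c8∈{2,8,9}] 9 has one home in box 9: r9c8, so r9c8=9.
Step 16. [r6c2∈{2,4,6}] across row 6, 2 lands solely at r6c2. So r6c2=2.
Step 17. [r8c9∈{8}] r8c9 is down to just 8, so r8c9=8.
Step 18. [r1c6∈{3,8}] r1c6 is the only open cell in col 6 admitting 8 ⇒ r1c6=8.
Step 19. [r8c4∈{6}] r8c4 is down to just 6 ⇒ r8c4=6.
Step 20. [r9c2∈{4,6}] 6 has one home in col 2: r9c2, so r9c2=6.
Step 21. [r9c3∈{4}] r9c3 is down to just 4, so r9c3=4.
Step 22. [r3c8∈{1,8}] across row 3, 1 lands solely at r3c8, so r3c8=1.
Step 23. [r4c8∈{2,8}] across col 8, 8 lands solely at r4c8. So r4c8=8.
Step 24. [r6c1∈{4,6}] 4 has one home in row 6: r6c1, so r6c1=4.
Step 25. [r3c1∈{9}] r3c1 has the single candidate 9, so r3c1=9.
Step 26. [r4c7∈{2}] nothing but 2 survives at r4c7, so r4c7=2.
Step 27. [r9c9∈{2}] only 2 remains possible at r9c9 ⇒ r9c9=2.
Step 28. [r1c7∈{9}] nothing but 9 survives at r1c7. So r1c7=9.
Step 29. [r2c6∈{4}] r2c6's peers cover all but 4 ⇒ r2c6=4.
Step 30. [r7c4∈{4}] nothing but 4 survives at r7c4 ⇒ r7c4=4.
Step 31. [r5c3∈{7}] r5c3 has the single candidate 7, so r5c3=7.
Step 32. [r6c3∈{6}] r6c3 is down to just 6 ⇒ r6c3=6.
Step 33. [r5c4∈{5}] r5c4's peers cover all but 5, so r5c4=5.
Step 34. [r9c5∈{7}] only 7 remains possible at r9c5. So r9c5=7.
Step 35. [r7c2∈{5}] only 5 remains possible at r7c2 ⇒ r7c2=5.
Step 36. [r1c5∈{3}] r1c5's peers cover all but 3 ⇒ r1c5=3.
Step 37. [r1c1∈{6}] r1c1 is down to just 6. So r1c1=6.
Step 38. [r5c6∈{2}] only 2 remains possible at r5c6 ⇒ r5c6=2.
Step 39. [r3c2∈{4}] r3c2 has the single candidate 4 ⇒ r3c2=4.
Step 40. [r5c1∈{8}] nothing but 8 survives at r5c1. So r5c1=8.
Step 41. [r1c8∈{2}] r1c8 is down to just 2 ⇒ r1c8=2.
Step 42. [r2c5∈{5}] nothing but 5 survives at r2c5. So r2c5=5.
Step 43. [r8c6∈{3}] only 3 remains possible at r8c6, so r8c6=3.
Step 44. [r4c2∈{3}] nothing but 3 survives at r4c2. So r4c2=3.
Step 45. [r1c4∈{1}] r1c4's peers cover all but 1. So r1c4=1.
Step 46. [r8c2∈{9}] r8c2's peers cover all but 9, so r8c2=9.
Step 47. [r3c7∈{8}] r3c7 has the single candidate 8, so r3c7=8.
Step 48. [r9c4∈{8}] r9c4 is down to just 8. So r9c4=8.
Step 49. [r5c2∈{1}] r5c2 is down to just 1. So r5c2=1.

Answer: 6 7 5 1 3 8 9 2 4 / 1 8 2 9 5 4 7 3 6 / 9 4 3 2 6 7 8 1 5 / 5 3 9 7 4 6 2 8 1 / 8 1 7 5 9 2 6 4 3 / 4 2 6 3 8 1 5 7 9 / 2 5 8 4 1 9 3 6 7 / 7 9 1 6 2 3 4 5 8 / 3 6 4 8 7 5 1 9 2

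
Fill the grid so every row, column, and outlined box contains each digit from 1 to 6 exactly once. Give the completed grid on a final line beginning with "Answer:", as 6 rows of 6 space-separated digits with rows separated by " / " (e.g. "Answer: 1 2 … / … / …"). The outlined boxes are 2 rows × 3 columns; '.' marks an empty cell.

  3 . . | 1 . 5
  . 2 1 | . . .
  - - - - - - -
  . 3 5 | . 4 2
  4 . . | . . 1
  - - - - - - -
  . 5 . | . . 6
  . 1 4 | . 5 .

Step 1. [r4c2∈{6}] only 6 remains possible at r4c2. So r4c2=6.
Step 2. [r5c1∈{2}] r5c1 has the single candidate 2, so r5c1=2.
Step 3. [r6c6∈{3}] only 3 remains possible at r6c6, so r6c6=3.
Step 4. [r4c5∈{3}] nothing but 3 survives at r4c5 ⇒ r4c5=3.
Step 5. [r2c5∈{6}] r2c5's peers cover all but 6 ⇒ r2c5=6.
Step 6. [r2c4∈{3,4}] r2c4 is the only open cell in row 2 admitting 3, so r2c4=3.
Step 7. [r5c5∈{1}] r5c5 has the single candidate 1, so r5c5=1.
Step 8. [r5c3∈{3}] r5c3 is down to just 3. So r5c3=3.
Step 9. [r2c1∈{5}] r2c1 has the single candidate 5 ⇒ r2c1=5.
Step 10. [r3c4∈{6}] r3c4 is down to just 6. So r3c4=6.
Step 11. [r1c3∈{6}] nothing but 6 survives at r1c3 ⇒ r1c3=6.
Step 12. [r2c6∈{4}] only 4 remains possible at r2c6 ⇒ r2c6=4.
Step 13. [r5c4∈{4}] nothing but 4 survives at r5c4 ⇒ r5c4=4.
Step 14. [r6c4∈{2}] nothing but 2 survives at r6c4. So r6c4=2.
Step 15. [r6c1∈{6}] r6c1's peers cover all but 6 ⇒ r6c1=6.
Step 16. [r3c1∈{1}] r3c1 is down to just 1, so r3c1=1.
Step 17. [r1c5∈{2}] only 2 remains possible at r1c5 ⇒ r1c5=2.
Step 18. [r4c4∈{5}] nothing but 5 survives at r4c4. So r4c4=5.
Step 19. [r4c3∈{2}] r4c3 is down to just 2 ⇒ r4c3=2.
Step 20. [r1c2∈{4}] r1c2's peers cover all but 4, so r1c2=4.

Answer: 3 4 6 1 2 5 / 5 2 1 3 6 4 / 1 3 5 6 4 2 / 4 6 2 5 3 1 / 2 5 3 4 1 6 / 6 1 4 2 5 3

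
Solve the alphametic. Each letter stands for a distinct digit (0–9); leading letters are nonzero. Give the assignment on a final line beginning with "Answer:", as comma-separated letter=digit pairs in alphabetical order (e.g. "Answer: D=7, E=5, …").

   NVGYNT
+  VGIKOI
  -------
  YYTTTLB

Step 1. [Y] Y is the leading digit of a 7-digit sum of two 6-digit numbers; the final carry is exactly 1 ⇒ Y=1.
Step 2. [col 1: T + I ≡ B (mod 10)] T=5 is one option consistent with column 1 (T + I ≡ B (mod 10), carry-in 0) — take it ⇒ T=5.
Step 3. [col 1: T + I ≡ B (mod 10)] several values work for I in column 1 (T + I ≡ B (mod 10), carry-in 0); try I=9, so I=9.
Step 4. [col 1: T + I ≡ B (mod 10)] from column 1 (T=5, I=9, carry-in 0, digits 1,5,9 already taken and all letters distinct): B must equal 4 ⇒ B=4.
Step 5. [col 2: N + O ≡ L (mod 10)] several values work for N in column 2 (N + O ≡ L (mod 10), carry-in 1); try N=2 ⇒ N=2.
Step 6. [col 2: N + O ≡ L (mod 10)] several values work for O in column 2 (N + O ≡ L (mod 10), carry-in 1); try O=7 ⇒ O=7.
Step 7. [col 2: N + O ≡ L (mod 10)] from column 2 (N=2, O=7, carry-in 1, digits 1,2,4,5,7,9 already taken and all letters distinct): L must equal 0 ⇒ L=0.
Step 8. [col 3: Y + K ≡ T (mod 10)] column 3: given Y=1, T=5, carry-in 1, and digits 0,1,2,4,5,7,9 already taken and all letters distinct, Y+K≡T (mod 10) forces K=3, so K=3.
Step 9. [col 4: G + I ≡ T (mod 10)] in column 4 we have G+I≡T with carry-in 0; given I=9, T=5 and digits 0,1,2,3,4,5,7,9 already taken and all letters distinct, that pins G to 6, so G=6.
Step 10. [col 5: V + G ≡ T (mod 10)] in column 5 we have V+G≡T with carry-in 1; given G=6, T=5 and digits 0,1,2,3,4,5,6,7,9 already taken and all letters distinct, that pins V to 8 ⇒ V=8.

Answer: B=4, G=6, I=9, K=3, L=0, N=2, O=7, T=5, V=8, Y=1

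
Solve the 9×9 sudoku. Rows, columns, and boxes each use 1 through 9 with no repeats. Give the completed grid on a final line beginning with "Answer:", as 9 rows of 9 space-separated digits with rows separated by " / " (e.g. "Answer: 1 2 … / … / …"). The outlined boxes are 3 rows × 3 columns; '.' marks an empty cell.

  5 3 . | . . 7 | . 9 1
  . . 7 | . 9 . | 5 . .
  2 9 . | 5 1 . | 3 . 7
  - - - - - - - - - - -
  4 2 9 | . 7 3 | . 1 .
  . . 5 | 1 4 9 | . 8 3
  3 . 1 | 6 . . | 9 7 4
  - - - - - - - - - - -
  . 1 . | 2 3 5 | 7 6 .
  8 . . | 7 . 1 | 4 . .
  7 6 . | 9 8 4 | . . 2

Step 1. [r2c2∈{4,8}] r2c2 is the only open cell in col 2 admitting 4, so r2c2=4.
Step 2. [r1c7∈{2,6,8}] in col 7, 8 fits only at r1c7. So r1c7=8.
Step 3. [r2c9∈{6}] only 6 remains possible at r2c9. So r2c9=6.
Step 4. [r1c5∈{2,6}] across row 1, 2 lands solely at r1c5 ⇒ r1c5=2.
Step 5. [r9c8∈{3,5}] across row 9, 5 lands solely at r9c8 ⇒ r9c8=5.
Step 6. [r2c6∈{8}] r2c6's peers cover all but 8. So r2c6=8.
Step 7. [r8c8∈{3}] only 3 remains possible at r8c8. So r8c8=3.
Step 8. [r3c6∈{6}] nothing but 6 survives at r3c6 ⇒ r3c6=6.
Step 9. [r7c1∈{9}] r7c1 has the single candidate 9, so r7c1=9.
Step 10. [r5c7∈{2,6}] r5c7 is the only open cell in row 5 admitting 2, so r5c7=2.
Step 11. [r5c2∈{7}] r5c2 has the single candidate 7 ⇒ r5c2=7.
Step 12. [r8c3∈{2}] r8c3 is down to just 2, so r8c3=2.
Step 13. [r9c3∈{3}] r9c3 has the single candidate 3 ⇒ r9c3=3.
Step 14. [r1c4∈{4}] nothing but 4 survives at r1c4 ⇒ r1c4=4.
Step 15. [r7c9∈{8}] r7c9 is down to just 8, so r7c9=8.
Step 16. [r8c9∈{9}] nothing but 9 survives at r8c9. So r8c9=9.
Step 17. [r9c7∈{1}] only 1 remains possible at r9c7 ⇒ r9c7=1.
Step 18. [r7c3∈{4}] nothing but 4 survives at r7c3 ⇒ r7c3=4.
Step 19. [r1c3∈{6}] r1c3 is down to just 6 ⇒ r1c3=6.
Step 20. [r3c3∈{8}] only 8 remains possible at r3c3. So r3c3=8.
Step 21. [r3c8∈{4}] r3c8 is down to just 4 ⇒ r3c8=4.
Step 22. [r8c2∈{5}] nothing but 5 survives at r8c2 ⇒ r8c2=5.
Step 23. [r4c7∈{6}] r4c7 has the single candidate 6, so r4c7=6.
Step 24. [r6c5∈{5}] only 5 remains possible at r6c5 ⇒ r6c5=5.
Step 25. [r4c4∈{8}] r4c4 is down to just 8 ⇒ r4c4=8.
Step 26. [r6c6∈{2}] nothing but 2 survives at r6c6, so r6c6=2.
Step 27. [r5c1∈{6}] r5c1 is down to just 6. So r5c1=6.
Step 28. [r2c8∈{2}] nothing but 2 survives at r2c8 ⇒ r2c8=2.
Step 29. [r2c1∈{1}] only 1 remains possible at r2c1, so r2c1=1.
Step 30. [r2c4∈{3}] r2c4 is down to just 3, so r2c4=3.
Step 31. [r6c2∈{8}] r6c2 is down to just 8. So r6c2=8.
Step 32. [r4c9∈{5}] r4c9's peers cover all but 5 ⇒ r4c9=5.
Step 33. [r8c5∈{6}] r8c5 is down to just 6 ⇒ r8c5=6.

Answer: 5 3 6 4 2 7 8 9 1 / 1 4 7 3 9 8 5 2 6 / 2 9 8 5 1 6 3 4 7 / 4 2 9 8 7 3 6 1 5 / 6 7 5 1 4 9 2 8 3 / 3 8 1 6 5 2 9 7 4 / 9 1 4 2 3 5 7 6 8 / 8 5 2 7 6 1 4 3 9 / 7 6 3 9 8 4 1 5 2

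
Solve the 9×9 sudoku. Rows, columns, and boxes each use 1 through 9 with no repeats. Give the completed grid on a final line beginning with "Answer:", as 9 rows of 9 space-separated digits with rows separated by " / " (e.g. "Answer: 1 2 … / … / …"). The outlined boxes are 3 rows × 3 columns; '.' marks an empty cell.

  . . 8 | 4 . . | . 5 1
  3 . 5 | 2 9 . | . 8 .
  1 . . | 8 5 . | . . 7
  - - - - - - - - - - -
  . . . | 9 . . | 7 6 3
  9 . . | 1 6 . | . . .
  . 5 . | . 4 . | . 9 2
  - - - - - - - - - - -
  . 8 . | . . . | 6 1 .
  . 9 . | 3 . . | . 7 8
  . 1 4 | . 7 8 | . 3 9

Step 1. [r2c7∈{4}] r2c7 is down to just 4, so r2c7=4.
Step 2. [r5c2∈{2,3,4,7}] 3 has one home in col 2: r5c2, so r5c2=3.
Step 3. [r7c5∈{2}] r7c5 has the single candidate 2. So r7c5=2.
Step 4. [r7c4∈{5}] r7c4 is down to just 5. So r7c4=5.
Step 5. [r6c4∈{7}] r6c4's peers cover all but 7. So r6c4=7.
Step 6. [r3c8∈{2}] r3c8's peers cover all but 2, so r3c8=2.
Step 7. [r8c6∈{1,4,6}] row 8 places 4 nowhere but r8c6. So r8c6=4.
Step 8. [r1c5∈{3}] nothing but 3 survives at r1c5, so r1c5=3.
Step 9. [r3c6∈{6}] nothing but 6 survives at r3c6. So r3c6=6.
Step 10. [r5c9∈{4,5}] across col 9, 5 lands solely at r5c9. So r5c9=5.
Step 11. [r1c6∈{7}] r1c6 is down to just 7. So r1c6=7.
Step 12. [r4c1∈{2,4,8}] across col 1, 4 lands solely at r4c1. So r4c1=4.
Step 13. [r4c2∈{2}] only 2 remains possible at r4c2 ⇒ r4c2=2.
Step 14. [r8c3∈{2,6}] across col 3, 2 lands solely at r8c3. So r8c3=2.
Step 15. [r8c1∈{5,6}] r8c1 is the only open cell in row 8 admitting 6 ⇒ r8c1=6.
Step 16. [r6c7∈{1,8}] across col 7, 1 lands solely at r6c7. So r6c7=1.
Step 17. [r7c3∈{3,7}] in row 7, 3 fits only at r7c3. So r7c3=3.
Step 18. [r2c2∈{6,7}] r2c2 is the only open cell in row 2 admitting 7 ⇒ r2c2=7.
Step 19. [r1c7∈{9}] r1c7 has the single candidate 9. So r1c7=9.
Step 20. [r9c7∈{2,5}] 2 has one home in row 9: r9c7. So r9c7=2.
Step 21. [r8c5∈{1}] r8c5 has the single candidate 1, so r8c5=1.
Step 22. [r7c9∈{4}] r7c9 has the single candidate 4, so r7c9=4.
Step 23. [r5c6∈{2}] only 2 remains possible at r5c6 ⇒ r5c6=2.
Step 24. [r2c6∈{1}] only 1 remains possible at r2c6 ⇒ r2c6=1.
Step 25. [r1c2∈{6}] nothing but 6 survives at r1c2 ⇒ r1c2=6.
Step 26. [r6c6∈{3}] r6c6 is down to just 3. So r6c6=3.
Step 27. [r5c8∈{4}] r5c8 has the single candidate 4, so r5c8=4.
Step 28. [r4c3∈{1}] nothing but 1 survives at r4c3. So r4c3=1.
Step 29. [r3c2∈{4}] nothing but 4 survives at r3c2 ⇒ r3c2=4.
Step 30. [r9c4∈{6}] only 6 remains possible at r9c4. So r9c4=6.
Step 31. [r2c9∈{6}] nothing but 6 survives at r2c9. So r2c9=6.
Step 32. [r7c6∈{9}] only 9 remains possible at r7c6. So r7c6=9.
Step 33. [r9c1∈{5}] r9c1 is down to just 5, so r9c1=5.
Step 34. [r8c7∈{5}] r8c7 has the single candidate 5. So r8c7=5.
Step 35. [r5c3∈{7}] r5c3 has the single candidate 7 ⇒ r5c3=7.
Step 36. [r6c1∈{8}] only 8 remains possible at r6c1. So r6c1=8.
Step 37. [r1c1∈{2}] r1c1's peers cover all but 2. So r1c1=2.
Step 38. [r7c1∈{7}] only 7 remains possible at r7c1 ⇒ r7c1=7.
Step 39. [r5c7∈{8}] r5c7's peers cover all but 8 ⇒ r5c7=8.
Step 40. [r3c7∈{3}] nothing but 3 survives at r3c7. So r3c7=3.
Step 41. [r4c5∈{8}] r4c5's peers cover all but 8. So r4c5=8.
Step 42. [r4c6∈{5}] nothing but 5 survives at r4c6 ⇒ r4c6=5.
Step 43. [r3c3∈{9}] r3c3's peers cover all but 9, so r3c3=9.
Step 44. [r6c3∈{6}] only 6 remains possible at r6c3. So r6c3=6.

Answer: 2 6 8 4 3 7 9 5 1 / 3 7 5 2 9 1 4 8 6 / 1 4 9 8 5 6 3 2 7 / 4 2 1 9 8 5 7 6 3 / 9 3 7 1 6 2 8 4 5 / 8 5 6 7 4 3 1 9 2 / 7 8 3 5 2 9 6 1 4 / 6 9 2 3 1 4 5 7 8 / 5 1 4 6 7 8 2 3 9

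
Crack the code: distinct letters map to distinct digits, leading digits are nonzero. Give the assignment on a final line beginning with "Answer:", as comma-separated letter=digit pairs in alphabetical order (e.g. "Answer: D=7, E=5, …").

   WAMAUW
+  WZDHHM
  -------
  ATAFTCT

Step 1. [col 1: W + M ≡ T (mod 10)] T=5 is one option consistent with column 1 (W + M ≡ T (mod 10), carry-in 0) — take it ⇒ T=5.
Step 2. [col 1: W + M ≡ T (mod 10)] column 1 (W + M ≡ T (mod 10), carry-in 0) doesn't pin W yet; pick W=7 and continue, so W=7.
Step 3. [col 1: W + M ≡ T (mod 10)] from column 1 (W=7, T=5, carry-in 0, digits 5,7 already taken and all letters distinct): M must equal 8. So M=8.
Step 4. [col 2: U + H ≡ C (mod 10)] C=0 is one option consistent with column 2 (U + H ≡ C (mod 10), carry-in 1) — take it, so C=0.
Step 5. [A] A is the leading digit of a 7-digit sum of two 6-digit numbers; the final carry is exactly 1 ⇒ A=1.
Step 6. [col 2: U + H ≡ C (mod 10)] column 2 (U + H ≡ C (mod 10), carry-in 1) doesn't pin H yet; pick H=3 and continue ⇒ H=3.
Step 7. [col 2: U + H ≡ C (mod 10)] column 2 reads U+H+carry(1)=C with H=3, C=0; with digits 0,1,3,5,7,8 already taken and all letters distinct, the only value for U is 6 ⇒ U=6.
Step 8. [col 4: M + D ≡ F (mod 10)] from column 4 (M=8, carry-in 0, digits 0,1,3,5,6,7,8 already taken and all letters distinct): F must equal 2 ⇒ F=2.
Step 9. [col 4: M + D ≡ F (mod 10)] from column 4 (M=8, F=2, carry-in 0, digits 0,1,2,3,5,6,7,8 already taken and all letters distinct): D must equal 4, so D=4.
Step 10. [col 5: A + Z ≡ A (mod 10)] column 5 reads A+Z+carry(1)=A with A=1; with digits 0,1,2,3,4,5,6,7,8 already taken and all letters distinct, the only value for Z is 9, so Z=9.

Answer: A=1, C=0, D=4, F=2, H=3, M=8, T=5, U=6, W=7, Z=9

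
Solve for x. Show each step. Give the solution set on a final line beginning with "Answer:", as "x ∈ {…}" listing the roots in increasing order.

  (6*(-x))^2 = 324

Step 1. [(6*(-x))^2 = 324] LHS squared, RHS 324 ≥ 0: apply √ (±) ⇒ sqrt: 6*(-x) = 18 or -18.
Step 2. [6*(-x) = 18 or -18] 6·(inner) — divide through by 6, so div: -x = 3 or -3.
Step 3. [-x = 3 or -3] flip signs both sides ⇒ neg: x = -3 or 3.

Answer: x ∈ {-3, 3}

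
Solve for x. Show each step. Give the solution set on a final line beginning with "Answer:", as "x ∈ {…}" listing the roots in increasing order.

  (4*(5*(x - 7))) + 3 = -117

Step 1. [(4*(5*(x - 7))) + 3 = -117] subtract 3: x sits inside (… + 3) ⇒ sub: 4*(5*(x - 7)) = -120.
Step 2. [4*(5*(x - 7)) = -120] 4·(inner) — divide through by 4. So div: 5*(x - 7) = -30.
Step 3. [5*(x - 7) = -30] divide by the outer 5 ⇒ div: x - 7 = -6.
Step 4. [x - 7 = -6] add 7: x sits inside (… - 7). So sub: x = 1.

Answer: x ∈ {1}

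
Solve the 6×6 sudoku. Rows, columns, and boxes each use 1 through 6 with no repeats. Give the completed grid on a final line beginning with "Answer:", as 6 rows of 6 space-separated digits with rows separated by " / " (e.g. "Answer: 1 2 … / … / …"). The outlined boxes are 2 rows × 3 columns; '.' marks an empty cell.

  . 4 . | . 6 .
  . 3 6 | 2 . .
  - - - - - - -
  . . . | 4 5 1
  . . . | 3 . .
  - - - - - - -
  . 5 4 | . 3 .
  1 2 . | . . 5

Step 1. [r1c3∈{1,2,5}] 1 has one home in box 1: r1c3 ⇒ r1c3=1.
Step 2. [r5c1∈{6}] nothing but 6 survives at r5c1 ⇒ r5c1=6.
Step 3. [r1c1∈{2,5}] row 1 places 2 nowhere but r1c1, so r1c1=2.
Step 4. [r3c3∈{2,3}] r3c3 is the only open cell in row 3 admitting 2 ⇒ r3c3=2.
Step 5. [r4c6∈{2,6}] r4c6 is the only open cell in col 6 admitting 6. So r4c6=6.
Step 6. [r2c5∈{1,4}] 1 has one home in row 2: r2c5 ⇒ r2c5=1.
Step 7. [r4c1∈{4,5}] row 4 places 4 nowhere but r4c1 ⇒ r4c1=4.
Step 8. [r6c5∈{4}] r6c5 has the single candidate 4 ⇒ r6c5=4.
Step 9. [r5c6∈{2}] r5c6's peers cover all but 2, so r5c6=2.
Step 10. [r4c3∈{5}] only 5 remains possible at r4c3. So r4c3=5.
Step 11. [r4c5∈{2}] r4c5's peers cover all but 2. So r4c5=2.
Step 12. [r4c2∈{1}] only 1 remains possible at r4c2, so r4c2=1.
Step 13. [r6c4∈{6}] r6c4's peers cover all but 6, so r6c4=6.
Step 14. [r3c1∈{3}] only 3 remains possible at r3c1. So r3c1=3.
Step 15. [r1c6∈{3}] nothing but 3 survives at r1c6, so r1c6=3.
Step 16. [r5c4∈{1}] nothing but 1 survives at r5c4. So r5c4=1.
Step 17. [r2c1∈{5}] nothing but 5 survives at r2c1 ⇒ r2c1=5.
Step 18. [r3c2∈{6}] r3c2 has the single candidate 6, so r3c2=6.
Step 19. [r1c4∈{5}] r1c4 has the single candidate 5. So r1c4=5.
Step 20. [r6c3∈{3}] r6c3 is down to just 3. So r6c3=3.
Step 21. [r2c6∈{4}] r2c6's peers cover all but 4 ⇒ r2c6=4.

Answer: 2 4 1 5 6 3 / 5 3 6 2 1 4 / 3 6 2 4 5 1 / 4 1 5 3 2 6 / 6 5 4 1 3 2 / 1 2 3 6 4 5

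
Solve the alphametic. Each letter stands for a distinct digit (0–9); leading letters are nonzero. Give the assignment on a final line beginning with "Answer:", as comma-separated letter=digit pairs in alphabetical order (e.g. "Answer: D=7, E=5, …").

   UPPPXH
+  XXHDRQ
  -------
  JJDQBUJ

Step 1. [col 1: H + Q ≡ J (mod 10)] several values work for Q in column 1 (H + Q ≡ J (mod 10), carry-in 0); try Q=7, so Q=7.
Step 2. [col 1: H + Q ≡ J (mod 10)] no forcing yet in column 1 (carry-in 0); H=4 is free and consistent — try it. So H=4.
Step 3. [col 1: H + Q ≡ J (mod 10)] column 1 reads H+Q+carry(0)=J with H=4, Q=7; with digits 4,7 already taken and all letters distinct, the only value for J is 1. So J=1.
Step 4. [col 2: X + R ≡ U (mod 10)] column 2 (X + R ≡ U (mod 10), carry-in 1) doesn't pin U yet; pick U=9 and continue. So U=9.
Step 5. [col 2: X + R ≡ U (mod 10)] no forcing yet in column 2 (carry-in 1); R=6 is free and consistent — try it, so R=6.
Step 6. [col 2: X + R ≡ U (mod 10)] column 2 reads X+R+carry(1)=U with R=6, U=9; with digits 1,4,6,7,9 already taken and all letters distinct, the only value for X is 2 ⇒ X=2.
Step 7. [col 3: P + D ≡ B (mod 10)] column 3 (P + D ≡ B (mod 10), carry-in 0) doesn't pin B yet; pick B=8 and continue ⇒ B=8.
Step 8. [col 3: P + D ≡ B (mod 10)] no forcing yet in column 3 (carry-in 0); D=5 is free and consistent — try it, so D=5.
Step 9. [col 3: P + D ≡ B (mod 10)] column 3 reads P+D+carry(0)=B with D=5, B=8; with digits 1,2,4,5,6,7,8,9 already taken and all letters distinct, the only value for P is 3 ⇒ P=3.

Answer: B=8, D=5, H=4, J=1, P=3, Q=7, R=6, U=9, X=2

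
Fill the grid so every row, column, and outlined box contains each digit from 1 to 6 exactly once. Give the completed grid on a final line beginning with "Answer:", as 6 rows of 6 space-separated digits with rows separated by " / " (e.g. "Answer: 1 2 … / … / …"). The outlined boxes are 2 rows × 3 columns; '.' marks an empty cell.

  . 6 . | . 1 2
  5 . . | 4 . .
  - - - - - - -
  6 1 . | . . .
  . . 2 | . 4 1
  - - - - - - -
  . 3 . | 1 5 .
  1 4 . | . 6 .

Step 1. [r3c6∈{3,5}] 5 has one home in col 6: r3c6, so r3c6=5.
Step 2. [r2c5∈{3}] r2c5 has the single candidate 3. So r2c5=3.
Step 3. [r4c1∈{3}] nothing but 3 survives at r4c1, so r4c1=3.
Step 4. [r6c4∈{2,3}] 2 has one home in row 6: r6c4 ⇒ r6c4=2.
Step 5. [r1c1∈{4}] r1c1 has the single candidate 4 ⇒ r1c1=4.
Step 6. [r6c6∈{3}] r6c6's peers cover all but 3, so r6c6=3.
Step 7. [r1c4∈{5}] r1c4's peers cover all but 5, so r1c4=5.
Step 8. [r2c3∈{1}] r2c3 is down to just 1 ⇒ r2c3=1.
Step 9. [r5c1∈{2}] r5c1 has the single candidate 2 ⇒ r5c1=2.
Step 10. [r1c3∈{3}] r1c3 is down to just 3, so r1c3=3.
Step 11. [r5c6∈{4}] only 4 remains possible at r5c6. So r5c6=4.
Step 12. [r4c2∈{5}] only 5 remains possible at r4c2. So r4c2=5.
Step 13. [r6c3∈{5}] only 5 remains possible at r6c3. So r6c3=5.
Step 14. [r3c3∈{4}] only 4 remains possible at r3c3. So r3c3=4.
Step 15. [r3c4∈{3}] r3c4's peers cover all but 3 ⇒ r3c4=3.
Step 16. [r5c3∈{6}] only 6 remains possible at r5c3 ⇒ r5c3=6.
Step 17. [r2c2∈{2}] nothing but 2 survives at r2c2. So r2c2=2.
Step 18. [r4c4∈{6}] only 6 remains possible at r4c4. So r4c4=6.
Step 19. [r3c5∈{2}] only 2 remains possible at r3c5 ⇒ r3c5=2.
Step 20. [r2c6∈{6}] r2c6 is down to just 6 ⇒ r2c6=6.

Answer: 4 6 3 5 1 2 / 5 2 1 4 3 6 / 6 1 4 3 2 5 / 3 5 2 6 4 1 / 2 3 6 1 5 4 / 1 4 5 2 6 3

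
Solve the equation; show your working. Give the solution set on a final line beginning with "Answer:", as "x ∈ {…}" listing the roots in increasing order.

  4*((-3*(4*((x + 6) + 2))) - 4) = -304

Step 1. [4*((-3*(4*((x + 6) + 2))) - 4) = -304] 4 out front; divide by 4 ⇒ div: (-3*(4*((x + 6) + 2))) - 4 = -76.
Step 2. [(-3*(4*((x + 6) + 2))) - 4 = -76] add 4: x sits inside (… - 4) ⇒ sub: -3*(4*((x + 6) + 2)) = -72.
Step 3. [-3*(4*((x + 6) + 2)) = -72] LHS = -3·(…); ÷-3 both sides ⇒ div: 4*((x + 6) + 2) = 24.
Step 4. [4*((x + 6) + 2) = 24] LHS = 4·(…); ÷4 both sides, so div: (x + 6) + 2 = 6.
Step 5. [(x + 6) + 2 = 6] peel the +2: subtract 2 from each side, so sub: x + 6 = 4.
Step 6. [x + 6 = 4] subtract 6: x sits inside (… + 6) ⇒ sub: x = -2.

Answer: x ∈ {-2}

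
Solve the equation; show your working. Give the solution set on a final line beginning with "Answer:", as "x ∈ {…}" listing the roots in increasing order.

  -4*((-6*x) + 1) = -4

Step 1. [-4*((-6*x) + 1) = -4] LHS = -4·(…); ÷-4 both sides ⇒ div: (-6*x) + 1 = 1.
Step 2. [(-6*x) + 1 = 1] 1 comes off first (subtract 1), so sub: -6*x = 0.
Step 3. [-6*x = 0] divide by the outer -6, so div: x = 0.

Answer: x ∈ {0}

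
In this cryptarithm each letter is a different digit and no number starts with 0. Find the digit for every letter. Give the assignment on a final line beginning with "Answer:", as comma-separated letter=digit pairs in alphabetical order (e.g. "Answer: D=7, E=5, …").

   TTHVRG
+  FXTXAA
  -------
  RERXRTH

Step 1. [col 1: G + A ≡ H (mod 10)] several values work for G in column 1 (G + A ≡ H (mod 10), carry-in 0); try G=7. So G=7.
Step 2. [col 1: G + A ≡ H (mod 10)] no forcing yet in column 1 (carry-in 0); A=6 is free and consistent — try it. So A=6.
Step 3. [R] adding two 6-digit numbers gives at most 6+1 digits, and here it does — R is that final carry and must be 1, so R=1.
Step 4. [col 1: G + A ≡ H (mod 10)] from column 1 (G=7, A=6, carry-in 0, digits 1,6,7 already taken and all letters distinct): H must equal 3, so H=3.
Step 5. [col 2: R + A ≡ T (mod 10)] in column 2 we have R+A≡T with carry-in 1; given R=1, A=6 and digits 1,3,6,7 already taken and all letters distinct, that pins T to 8 ⇒ T=8.
Step 6. [col 3: V + X ≡ R (mod 10)] several values work for X in column 3 (V + X ≡ R (mod 10), carry-in 0); try X=2 ⇒ X=2.
Step 7. [col 3: V + X ≡ R (mod 10)] in column 3 we have V+X≡R with carry-in 0; given X=2, R=1 and digits 1,2,3,6,7,8 already taken and all letters distinct, that pins V to 9. So V=9.
Step 8. [col 6: T + F ≡ E (mod 10)] column 6: given T=8, carry-in 1, and digits 1,2,3,6,7,8,9 already taken and all letters distinct, T+F≡E (mod 10) forces E=4, so E=4.
Step 9. [col 6: T + F ≡ E (mod 10)] column 6: given T=8, E=4, carry-in 1, and digits 1,2,3,4,6,7,8,9 already taken and all letters distinct, T+F≡E (mod 10) forces F=5, so F=5.

Answer: A=6, E=4, F=5, G=7, H=3, R=1, T=8, V=9, X=2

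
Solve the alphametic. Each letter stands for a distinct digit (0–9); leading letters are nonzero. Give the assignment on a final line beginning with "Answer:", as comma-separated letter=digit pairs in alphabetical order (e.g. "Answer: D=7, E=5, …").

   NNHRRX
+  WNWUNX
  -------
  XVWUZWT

Step 1. [col 1: X + X ≡ T (mod 10)] X=1 is one option consistent with column 1 (X + X ≡ T (mod 10), carry-in 0) — take it, so X=1.
Step 2. [col 1: X + X ≡ T (mod 10)] column 1 reads X+X+carry(0)=T with X=1; with digits 1 already taken and all letters distinct, the only value for T is 2, so T=2.
Step 3. [col 2: R + N ≡ W (mod 10)] R=4 is one option consistent with column 2 (R + N ≡ W (mod 10), carry-in 0) — take it. So R=4.
Step 4. [col 2: R + N ≡ W (mod 10)] no forcing yet in column 2 (carry-in 0); N=3 is free and consistent — try it ⇒ N=3.
Step 5. [col 2: R + N ≡ W (mod 10)] column 2 reads R+N+carry(0)=W with R=4, N=3; with digits 1,2,3,4 already taken and all letters distinct, the only value for W is 7, so W=7.
Step 6. [col 3: R + U ≡ Z (mod 10)] several values work for Z in column 3 (R + U ≡ Z (mod 10), carry-in 0); try Z=9, so Z=9.
Step 7. [col 3: R + U ≡ Z (mod 10)] column 3: given R=4, Z=9, carry-in 0, and digits 1,2,3,4,7,9 already taken and all letters distinct, R+U≡Z (mod 10) forces U=5. So U=5.
Step 8. [col 4: H + W ≡ U (mod 10)] from column 4 (W=7, U=5, carry-in 0, digits 1,2,3,4,5,7,9 already taken and all letters distinct): H must equal 8, so H=8.
Step 9. [col 6: N + W ≡ V (mod 10)] in column 6 we have N+W≡V with carry-in 0; given N=3, W=7 and digits 1,2,3,4,5,7,8,9 already taken and all letters distinct, that pins V to 0. So V=0.

Answer: H=8, N=3, R=4, T=2, U=5, V=0, W=7, X=1, Z=9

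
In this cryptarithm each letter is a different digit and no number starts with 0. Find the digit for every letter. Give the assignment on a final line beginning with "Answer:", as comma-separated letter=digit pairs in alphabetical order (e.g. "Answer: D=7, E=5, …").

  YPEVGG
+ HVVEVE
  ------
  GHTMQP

Step 1. [col 1: G + E ≡ P (mod 10)] column 1 (G + E ≡ P (mod 10), carry-in 0) doesn't pin P yet; pick P=1 and continue, so P=1.
Step 2. [col 1: G + E ≡ P (mod 10)] column 1 (G + E ≡ P (mod 10), carry-in 0) doesn't pin G yet; pick G=6 and continue. So G=6.
Step 3. [col 1: G + E ≡ P (mod 10)] column 1: given G=6, P=1, carry-in 0, and digits 1,6 already taken and all letters distinct, G+E≡P (mod 10) forces E=5, so E=5.
Step 4. [col 2: G + V ≡ Q (mod 10)] V=3 is one option consistent with column 2 (G + V ≡ Q (mod 10), carry-in 1) — take it. So V=3.
Step 5. [col 2: G + V ≡ Q (mod 10)] column 2: given G=6, V=3, carry-in 1, and digits 1,3,5,6 already taken and all letters distinct, G+V≡Q (mod 10) forces Q=0, so Q=0.
Step 6. [col 3: V + E ≡ M (mod 10)] column 3 reads V+E+carry(1)=M with V=3, E=5; with digits 0,1,3,5,6 already taken and all letters distinct, the only value for M is 9. So M=9.
Step 7. [col 4: E + V ≡ T (mod 10)] column 4: given E=5, V=3, carry-in 0, and digits 0,1,3,5,6,9 already taken and all letters distinct, E+V≡T (mod 10) forces T=8. So T=8.
Step 8. [col 5: P + V ≡ H (mod 10)] in column 5 we have P+V≡H with carry-in 0; given P=1, V=3 and digits 0,1,3,5,6,8,9 already taken and all letters distinct, that pins H to 4 ⇒ H=4.
Step 9. [col 6: Y + H ≡ G (mod 10)] from column 6 (H=4, G=6, carry-in 0, digits 0,1,3,4,5,6,8,9 already taken and all letters distinct): Y must equal 2 ⇒ Y=2.

Answer: E=5, G=6, H=4, M=9, P=1, Q=0, T=8, V=3, Y=2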